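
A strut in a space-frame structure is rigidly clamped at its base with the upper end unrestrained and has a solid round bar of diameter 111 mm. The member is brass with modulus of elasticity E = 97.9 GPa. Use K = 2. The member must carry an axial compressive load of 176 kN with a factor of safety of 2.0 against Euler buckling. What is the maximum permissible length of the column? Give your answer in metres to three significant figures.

I = πd⁴/64 = π×111⁴/64 = 7.452×10^6 mm⁴
I = 7.452×10^-6 m⁴
Required critical load P_cr = n·P = 2.0 × 176 = 352.0 kN = 3.520×10^5 N
From P_cr = π²EI/(K·L)²:  L = (1/K)·√(π²EI/P_cr) = (1/2)·√(π²×9.79×10^10×7.452×10^-6/3.520×10^5)
L = 2.26 m

L_max ≈ 2.26 m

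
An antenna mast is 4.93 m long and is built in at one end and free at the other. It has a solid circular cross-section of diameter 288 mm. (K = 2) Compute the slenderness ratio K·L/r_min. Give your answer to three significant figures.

λ ≈ 137

For a solid circle r = d/4 = 288/4 = 72.00 mm
L_e = K·L = 2 × 4.93 m = 9.860 m = 9860.0 mm
λ = L_e / r_min = 9860.0 / 72.00 = 137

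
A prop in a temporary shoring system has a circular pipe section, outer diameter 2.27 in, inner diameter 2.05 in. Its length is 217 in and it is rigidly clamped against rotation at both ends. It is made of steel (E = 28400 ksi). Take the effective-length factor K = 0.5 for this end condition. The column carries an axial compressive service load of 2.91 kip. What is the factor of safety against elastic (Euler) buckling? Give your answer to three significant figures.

d_o = 2.27 in, d_i = 2.05 in
I = π(d_o⁴ − d_i⁴)/64 = π(2.27⁴ − 2.050⁴)/64 = 0.4365 in⁴
Effective length L_e = K·L = 0.5 × 217 = 108.5 in
P_cr = π²EI / L_e² = π² × 28400×10³ × 0.4365 / 108.5² = 1.039×10^4 lb
Factor of safety n = P_cr / P = 10.392 / 2.91 = 3.57

n ≈ 3.57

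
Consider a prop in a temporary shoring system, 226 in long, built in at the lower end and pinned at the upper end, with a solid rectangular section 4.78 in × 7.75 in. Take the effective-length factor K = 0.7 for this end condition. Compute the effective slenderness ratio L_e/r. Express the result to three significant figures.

Buckling occurs about the weak axis: I_min = h·b³/12 with b = 4.78 in (the shorter side).
I_min = 7.75×4.78³/12 = 70.53 in⁴
A = 37.04 in²;  r_min = √(I/A) = √(70.53/37.04) = 1.380 in
L_e = K·L = 0.7 × 226 = 158.2 in
λ = L_e / r_min = 158.20 / 1.380 = 115

λ ≈ 115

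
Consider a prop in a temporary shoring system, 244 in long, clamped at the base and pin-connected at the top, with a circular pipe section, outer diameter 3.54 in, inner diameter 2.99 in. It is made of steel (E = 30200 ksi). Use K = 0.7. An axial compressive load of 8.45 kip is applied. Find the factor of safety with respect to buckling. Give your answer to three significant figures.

n ≈ 4.58

d_o = 3.54 in, d_i = 2.99 in
I = π(d_o⁴ − d_i⁴)/64 = π(3.54⁴ − 2.990⁴)/64 = 3.785 in⁴
Effective length L_e = K·L = 0.7 × 244 = 170.8 in
P_cr = π²EI / L_e² = π² × 30200×10³ × 3.785 / 170.8² = 3.868×10^4 lb
Factor of safety n = P_cr / P = 38.676 / 8.45 = 4.58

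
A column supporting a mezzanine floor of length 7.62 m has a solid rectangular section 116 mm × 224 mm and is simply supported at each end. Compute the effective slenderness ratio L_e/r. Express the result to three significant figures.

Buckling occurs about the weak axis: I_min = h·b³/12 with b = 116 mm (the shorter side).
I_min = 224×116³/12 = 2.914×10^7 mm⁴
A = 2.598×10^4 mm²;  r_min = √(I/A) = √(2.914×10^7/2.598×10^4) = 33.49 mm
L_e = K·L = 1 × 7.62 m = 7.620 m = 7620.0 mm
λ = L_e / r_min = 7620.0 / 33.49 = 228

λ ≈ 228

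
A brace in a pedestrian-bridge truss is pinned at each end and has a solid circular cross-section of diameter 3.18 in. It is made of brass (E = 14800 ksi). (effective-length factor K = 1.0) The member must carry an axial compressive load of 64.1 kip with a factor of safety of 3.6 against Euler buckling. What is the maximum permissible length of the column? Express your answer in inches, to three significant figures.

L_max ≈ 56.4 in

I = πd⁴/64 = π×3.18⁴/64 = 5.020 in⁴
Required critical load P_cr = n·P = 3.6 × 64.1 = 230.8 kip = 2.308×10^5 lb
From P_cr = π²EI/(K·L)²:  L = (1/K)·√(π²EI/P_cr) = (1/1)·√(π²×1.48×10^7×5.020/2.308×10^5)
L = 56.4 in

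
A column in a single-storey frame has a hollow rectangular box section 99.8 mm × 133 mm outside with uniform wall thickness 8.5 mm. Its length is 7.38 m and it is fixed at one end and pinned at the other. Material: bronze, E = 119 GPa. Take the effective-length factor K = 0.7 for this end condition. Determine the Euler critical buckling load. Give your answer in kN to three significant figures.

P_cr ≈ 243 kN

Inner dimensions: h_i = 133 − 2×8.5 = 116.0 mm, b_i = 99.8 − 2×8.5 = 82.80 mm
Weak-axis I_min = (h_o·b_o³ − h_i·b_i³)/12 with b_o = 99.8, b_i = 82.80 mm (shorter outer/inner sides).
I_min = (133×99.8³ − 116.0×82.80³)/12 = 5.530×10^6 mm⁴
I = 5.530×10^6 mm⁴ = 5.530×10^-6 m⁴
Effective length L_e = K·L = 0.7 × 7.38 = 5.166 m
P_cr = π²EI / L_e² = π² × 119×10⁹ × 5.530×10^-6 / 5.166² = 2.433×10^5 N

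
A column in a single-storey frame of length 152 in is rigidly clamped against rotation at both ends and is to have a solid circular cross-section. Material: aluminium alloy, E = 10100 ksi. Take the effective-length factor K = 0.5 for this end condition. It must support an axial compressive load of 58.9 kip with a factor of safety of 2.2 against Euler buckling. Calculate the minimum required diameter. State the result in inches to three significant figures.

d ≈ 3.52 in

Required P_cr = n·P = 2.2 × 58.9 = 129.6 kip
L_e = K·L = 0.5 × 152 = 76.00 in
Required I = P_cr·L_e²/(π²E) = 1.296×10^5 × 76.00² / (π² × 1.01×10^7) = 7.508 in⁴
Solid circle: I = πd⁴/64  ⇒  d = (64I/π)^(1/4) = (64×7.508/π)^(1/4) = 3.52 in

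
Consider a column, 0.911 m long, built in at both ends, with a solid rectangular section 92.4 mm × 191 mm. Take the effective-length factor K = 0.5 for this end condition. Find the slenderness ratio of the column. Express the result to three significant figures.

λ ≈ 17.1

Buckling occurs about the weak axis: I_min = h·b³/12 with b = 92.4 mm (the shorter side).
I_min = 191×92.4³/12 = 1.256×10^7 mm⁴
A = 1.765×10^4 mm²;  r_min = √(I/A) = √(1.256×10^7/1.765×10^4) = 26.67 mm
L_e = K·L = 0.5 × 0.911 m = 0.4555 m = 455.50 mm
λ = L_e / r_min = 455.50 / 26.67 = 17.1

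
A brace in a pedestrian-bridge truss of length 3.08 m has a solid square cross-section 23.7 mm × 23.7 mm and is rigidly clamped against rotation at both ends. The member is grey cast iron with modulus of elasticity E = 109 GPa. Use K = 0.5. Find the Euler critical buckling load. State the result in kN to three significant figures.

P_cr ≈ 11.9 kN

I = a⁴/12 = 23.7⁴/12 = 2.629×10^4 mm⁴
I = 2.629×10^4 mm⁴ = 2.629×10^-8 m⁴
Effective length L_e = K·L = 0.5 × 3.08 = 1.540 m
P_cr = π²EI / L_e² = π² × 109×10⁹ × 2.629×10^-8 / 1.540² = 1.193×10^4 N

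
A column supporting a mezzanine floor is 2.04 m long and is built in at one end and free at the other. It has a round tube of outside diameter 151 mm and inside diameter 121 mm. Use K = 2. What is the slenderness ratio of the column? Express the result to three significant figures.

d_o = 151 mm, d_i = 121 mm
I = π(d_o⁴ − d_i⁴)/64 = π(151⁴ − 121.0⁴)/64 = 1.500×10^7 mm⁴
A = 6.409×10^3 mm²;  r_min = √(I/A) = √(1.500×10^7/6.409×10^3) = 48.37 mm
L_e = K·L = 2 × 2.04 m = 4.080 m = 4080.0 mm
λ = L_e / r_min = 4080.0 / 48.37 = 84.3

λ ≈ 84.3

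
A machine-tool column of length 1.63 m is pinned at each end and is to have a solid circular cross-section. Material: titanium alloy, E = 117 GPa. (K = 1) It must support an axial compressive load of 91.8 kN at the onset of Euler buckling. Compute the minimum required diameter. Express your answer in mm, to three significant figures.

L_e = K·L = 1 × 1.63 = 1.630 m
Required I = P_cr·L_e²/(π²E) = 9.180×10^4 × 1.630² / (π² × 1.17×10^11) = 2.112×10^-7 m⁴
I_req = 2.112×10^5 mm⁴
Solid circle: I = πd⁴/64  ⇒  d = (64I/π)^(1/4) = (64×2.112×10^5/π)^(1/4) = 45.5 mm

d ≈ 45.5 mm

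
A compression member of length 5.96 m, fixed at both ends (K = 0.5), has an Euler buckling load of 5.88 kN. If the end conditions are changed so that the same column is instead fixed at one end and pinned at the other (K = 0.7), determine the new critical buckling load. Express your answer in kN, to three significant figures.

P_cr ≈ 3.00 kN

P_cr ∝ 1/K², so P_cr,new = P_cr,old × (K_old/K_new)² = 5.88 × (0.5/0.7)²
= 5.88 × 0.5102 = 3.00 kN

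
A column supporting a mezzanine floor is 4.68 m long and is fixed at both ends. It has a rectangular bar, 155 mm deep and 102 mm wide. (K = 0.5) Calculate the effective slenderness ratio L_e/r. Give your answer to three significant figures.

λ ≈ 79.5

Buckling occurs about the weak axis: I_min = h·b³/12 with b = 102 mm (the shorter side).
I_min = 155×102³/12 = 1.371×10^7 mm⁴
A = 1.581×10^4 mm²;  r_min = √(I/A) = √(1.371×10^7/1.581×10^4) = 29.44 mm
L_e = K·L = 0.5 × 4.68 m = 2.340 m = 2340.0 mm
λ = L_e / r_min = 2340.0 / 29.44 = 79.5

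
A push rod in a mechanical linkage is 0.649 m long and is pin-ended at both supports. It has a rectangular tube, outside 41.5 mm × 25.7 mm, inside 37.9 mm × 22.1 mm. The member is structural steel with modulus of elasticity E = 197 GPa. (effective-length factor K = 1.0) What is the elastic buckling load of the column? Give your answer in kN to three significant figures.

Weak-axis I_min = (h_o·b_o³ − h_i·b_i³)/12 with b_o = 25.7, b_i = 22.10 mm (shorter outer/inner sides).
I_min = (41.5×25.7³ − 37.90×22.10³)/12 = 2.461×10^4 mm⁴
I = 2.461×10^4 mm⁴ = 2.461×10^-8 m⁴
Effective length L_e = K·L = 1 × 0.649 = 0.6490 m
P_cr = π²EI / L_e² = π² × 197×10⁹ × 2.461×10^-8 / 0.6490² = 1.136×10^5 N

P_cr ≈ 114 kN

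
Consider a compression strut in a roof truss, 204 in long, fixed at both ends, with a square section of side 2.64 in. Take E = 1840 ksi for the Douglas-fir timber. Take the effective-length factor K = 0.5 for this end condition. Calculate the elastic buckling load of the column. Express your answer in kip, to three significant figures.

I = a⁴/12 = 2.64⁴/12 = 4.048 in⁴
Effective length L_e = K·L = 0.5 × 204 = 102.0 in
P_cr = π²EI / L_e² = π² × 1840×10³ × 4.048 / 102.0² = 7.066×10^3 lb

P_cr ≈ 7.07 kip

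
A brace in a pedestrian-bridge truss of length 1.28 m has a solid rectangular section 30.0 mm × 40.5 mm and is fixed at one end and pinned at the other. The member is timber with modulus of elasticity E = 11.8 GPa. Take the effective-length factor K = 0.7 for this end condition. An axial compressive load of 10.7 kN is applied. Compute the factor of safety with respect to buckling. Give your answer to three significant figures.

Buckling occurs about the weak axis: I_min = h·b³/12 with b = 30.0 mm (the shorter side).
I_min = 40.5×30.0³/12 = 9.113×10^4 mm⁴
I = 9.113×10^4 mm⁴ = 9.113×10^-8 m⁴
Effective length L_e = K·L = 0.7 × 1.28 = 0.8960 m
P_cr = π²EI / L_e² = π² × 11.8×10⁹ × 9.113×10^-8 / 0.8960² = 1.322×10^4 N
Factor of safety n = P_cr / P = 13.219 / 10.7 = 1.24

n ≈ 1.24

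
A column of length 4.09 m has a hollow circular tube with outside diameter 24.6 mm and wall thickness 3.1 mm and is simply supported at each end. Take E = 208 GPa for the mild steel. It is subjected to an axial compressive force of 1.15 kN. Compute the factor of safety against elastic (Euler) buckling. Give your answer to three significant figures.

Inner diameter d_i = 24.6 − 2×3.1 = 18.40 mm
I = π(d_o⁴ − d_i⁴)/64 = π(24.6⁴ − 18.40⁴)/64 = 1.235×10^4 mm⁴
I = 1.235×10^4 mm⁴ = 1.235×10^-8 m⁴
Effective length L_e = K·L = 1 × 4.09 = 4.090 m
P_cr = π²EI / L_e² = π² × 208×10⁹ × 1.235×10^-8 / 4.090² = 1.516×10^3 N
Factor of safety n = P_cr / P = 1.5156 / 1.15 = 1.32

n ≈ 1.32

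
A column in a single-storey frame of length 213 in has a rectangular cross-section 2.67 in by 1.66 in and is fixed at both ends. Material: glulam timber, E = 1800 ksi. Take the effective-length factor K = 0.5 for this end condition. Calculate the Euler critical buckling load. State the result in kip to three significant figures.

P_cr ≈ 1.59 kip

Buckling occurs about the weak axis: I_min = h·b³/12 with b = 1.66 in (the shorter side).
I_min = 2.67×1.66³/12 = 1.018 in⁴
Effective length L_e = K·L = 0.5 × 213 = 106.5 in
P_cr = π²EI / L_e² = π² × 1800×10³ × 1.018 / 106.5² = 1.594×10^3 lb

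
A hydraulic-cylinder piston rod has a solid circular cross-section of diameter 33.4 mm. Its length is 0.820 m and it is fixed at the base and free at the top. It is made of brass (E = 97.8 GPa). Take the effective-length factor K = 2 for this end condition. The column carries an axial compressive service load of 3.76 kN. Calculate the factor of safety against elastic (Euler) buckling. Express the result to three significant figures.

n ≈ 5.83

I = πd⁴/64 = π×33.4⁴/64 = 6.109×10^4 mm⁴
I = 6.109×10^4 mm⁴ = 6.109×10^-8 m⁴
Effective length L_e = K·L = 2 × 0.820 = 1.640 m
P_cr = π²EI / L_e² = π² × 97.8×10⁹ × 6.109×10^-8 / 1.640² = 2.192×10^4 N
Factor of safety n = P_cr / P = 21.923 / 3.76 = 5.83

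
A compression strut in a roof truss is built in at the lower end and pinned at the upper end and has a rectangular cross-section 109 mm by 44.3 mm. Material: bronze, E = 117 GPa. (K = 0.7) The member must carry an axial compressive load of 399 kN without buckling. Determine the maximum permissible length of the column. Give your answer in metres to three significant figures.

L_max ≈ 2.16 m

Buckling occurs about the weak axis: I_min = h·b³/12 with b = 44.3 mm (the shorter side).
I_min = 109×44.3³/12 = 7.897×10^5 mm⁴
I = 7.897×10^-7 m⁴
At the buckling limit P_cr = P = 3.990×10^5 N
From P_cr = π²EI/(K·L)²:  L = (1/K)·√(π²EI/P_cr) = (1/0.7)·√(π²×1.17×10^11×7.897×10^-7/3.990×10^5)
L = 2.16 m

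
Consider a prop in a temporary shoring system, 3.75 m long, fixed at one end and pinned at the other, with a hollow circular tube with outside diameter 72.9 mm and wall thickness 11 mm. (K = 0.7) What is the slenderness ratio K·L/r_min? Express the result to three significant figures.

Inner diameter d_i = 72.9 − 2×11 = 50.90 mm
I = π(d_o⁴ − d_i⁴)/64 = π(72.9⁴ − 50.90⁴)/64 = 1.057×10^6 mm⁴
A = 2.139×10^3 mm²;  r_min = √(I/A) = √(1.057×10^6/2.139×10^3) = 22.23 mm
L_e = K·L = 0.7 × 3.75 m = 2.625 m = 2625.0 mm
λ = L_e / r_min = 2625.0 / 22.23 = 118

λ ≈ 118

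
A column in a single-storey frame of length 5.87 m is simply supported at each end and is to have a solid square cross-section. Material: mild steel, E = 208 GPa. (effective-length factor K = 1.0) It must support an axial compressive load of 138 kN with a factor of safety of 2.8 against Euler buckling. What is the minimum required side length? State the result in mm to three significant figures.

Required P_cr = n·P = 2.8 × 138 = 386.4 kN
L_e = K·L = 1 × 5.87 = 5.870 m
Required I = P_cr·L_e²/(π²E) = 3.864×10^5 × 5.870² / (π² × 2.08×10^11) = 6.486×10^-6 m⁴
I_req = 6.486×10^6 mm⁴
Solid square: I = a⁴/12  ⇒  a = (12I)^(1/4) = (12×6.486×10^6)^(1/4) = 93.9 mm

a ≈ 93.9 mm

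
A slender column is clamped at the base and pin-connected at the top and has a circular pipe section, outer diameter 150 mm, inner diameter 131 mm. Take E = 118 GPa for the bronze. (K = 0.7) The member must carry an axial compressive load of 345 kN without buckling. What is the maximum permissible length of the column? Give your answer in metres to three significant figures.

L_max ≈ 8.46 m

d_o = 150 mm, d_i = 131 mm
I = π(d_o⁴ − d_i⁴)/64 = π(150⁴ − 131.0⁴)/64 = 1.039×10^7 mm⁴
I = 1.039×10^-5 m⁴
At the buckling limit P_cr = P = 3.450×10^5 N
From P_cr = π²EI/(K·L)²:  L = (1/K)·√(π²EI/P_cr) = (1/0.7)·√(π²×1.18×10^11×1.039×10^-5/3.450×10^5)
L = 8.46 m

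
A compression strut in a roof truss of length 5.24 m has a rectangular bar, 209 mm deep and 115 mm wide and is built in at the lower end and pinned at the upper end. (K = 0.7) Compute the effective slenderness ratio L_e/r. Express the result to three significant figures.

λ ≈ 110

Buckling occurs about the weak axis: I_min = h·b³/12 with b = 115 mm (the shorter side).
I_min = 209×115³/12 = 2.649×10^7 mm⁴
A = 2.404×10^4 mm²;  r_min = √(I/A) = √(2.649×10^7/2.404×10^4) = 33.20 mm
L_e = K·L = 0.7 × 5.24 m = 3.668 m = 3668.0 mm
λ = L_e / r_min = 3668.0 / 33.20 = 110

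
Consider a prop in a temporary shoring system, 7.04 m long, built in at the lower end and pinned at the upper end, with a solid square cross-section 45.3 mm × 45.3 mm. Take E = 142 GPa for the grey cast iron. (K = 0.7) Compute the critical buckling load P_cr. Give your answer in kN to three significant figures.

P_cr ≈ 20.3 kN

I = a⁴/12 = 45.3⁴/12 = 3.509×10^5 mm⁴
I = 3.509×10^5 mm⁴ = 3.509×10^-7 m⁴
Effective length L_e = K·L = 0.7 × 7.04 = 4.928 m
P_cr = π²EI / L_e² = π² × 142×10⁹ × 3.509×10^-7 / 4.928² = 2.025×10^4 N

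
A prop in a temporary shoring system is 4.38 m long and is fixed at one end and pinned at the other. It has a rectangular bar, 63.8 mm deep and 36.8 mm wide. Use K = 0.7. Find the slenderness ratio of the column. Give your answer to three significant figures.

λ ≈ 289

Buckling occurs about the weak axis: I_min = h·b³/12 with b = 36.8 mm (the shorter side).
I_min = 63.8×36.8³/12 = 2.650×10^5 mm⁴
A = 2.348×10^3 mm²;  r_min = √(I/A) = √(2.650×10^5/2.348×10^3) = 10.62 mm
L_e = K·L = 0.7 × 4.38 m = 3.066 m = 3066.0 mm
λ = L_e / r_min = 3066.0 / 10.62 = 289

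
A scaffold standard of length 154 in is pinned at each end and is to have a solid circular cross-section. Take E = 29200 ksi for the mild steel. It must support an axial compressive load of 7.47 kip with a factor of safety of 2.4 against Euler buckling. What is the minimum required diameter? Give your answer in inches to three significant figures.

Required P_cr = n·P = 2.4 × 7.47 = 17.93 kip
L_e = K·L = 1 × 154 = 154.0 in
Required I = P_cr·L_e²/(π²E) = 1.793×10^4 × 154.0² / (π² × 2.92×10^7) = 1.475 in⁴
Solid circle: I = πd⁴/64  ⇒  d = (64I/π)^(1/4) = (64×1.475/π)^(1/4) = 2.34 in

d ≈ 2.34 in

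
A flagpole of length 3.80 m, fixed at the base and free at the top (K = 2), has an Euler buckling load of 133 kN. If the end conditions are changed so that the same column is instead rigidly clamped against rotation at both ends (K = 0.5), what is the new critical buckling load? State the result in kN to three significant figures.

P_cr ∝ 1/K², so P_cr,new = P_cr,old × (K_old/K_new)² = 133 × (2/0.5)²
= 133 × 16.00 = 2130 kN

P_cr ≈ 2130 kN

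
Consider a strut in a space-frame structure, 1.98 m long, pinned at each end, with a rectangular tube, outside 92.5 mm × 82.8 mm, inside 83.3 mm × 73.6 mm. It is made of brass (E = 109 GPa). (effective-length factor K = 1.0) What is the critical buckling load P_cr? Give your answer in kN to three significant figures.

Weak-axis I_min = (h_o·b_o³ − h_i·b_i³)/12 with b_o = 82.8, b_i = 73.60 mm (shorter outer/inner sides).
I_min = (92.5×82.8³ − 83.30×73.60³)/12 = 1.608×10^6 mm⁴
I = 1.608×10^6 mm⁴ = 1.608×10^-6 m⁴
Effective length L_e = K·L = 1 × 1.98 = 1.980 m
P_cr = π²EI / L_e² = π² × 109×10⁹ × 1.608×10^-6 / 1.980² = 4.413×10^5 N

P_cr ≈ 441 kN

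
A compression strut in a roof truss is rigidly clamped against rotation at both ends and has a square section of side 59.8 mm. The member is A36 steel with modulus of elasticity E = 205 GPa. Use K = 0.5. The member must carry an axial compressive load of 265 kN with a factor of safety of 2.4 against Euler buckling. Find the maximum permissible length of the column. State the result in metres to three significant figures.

L_max ≈ 3.68 m

I = a⁴/12 = 59.8⁴/12 = 1.066×10^6 mm⁴
I = 1.066×10^-6 m⁴
Required critical load P_cr = n·P = 2.4 × 265 = 636.0 kN = 6.360×10^5 N
From P_cr = π²EI/(K·L)²:  L = (1/K)·√(π²EI/P_cr) = (1/0.5)·√(π²×2.05×10^11×1.066×10^-6/6.360×10^5)
L = 3.68 m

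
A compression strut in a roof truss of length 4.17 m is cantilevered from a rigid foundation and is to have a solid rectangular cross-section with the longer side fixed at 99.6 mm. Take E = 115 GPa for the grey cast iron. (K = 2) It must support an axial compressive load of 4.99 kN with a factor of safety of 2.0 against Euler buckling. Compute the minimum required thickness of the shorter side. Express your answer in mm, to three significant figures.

Required P_cr = n·P = 2.0 × 4.99 = 9.980 kN
L_e = K·L = 2 × 4.17 = 8.340 m
Required I = P_cr·L_e²/(π²E) = 9.980×10^3 × 8.340² / (π² × 1.15×10^11) = 6.116×10^-7 m⁴
I_req = 6.116×10^5 mm⁴
Rectangle, weak axis: I_min = h·b³/12 with h = 99.6 mm fixed  ⇒  b = (12I/h)^(1/3) = 41.9 mm

b ≈ 41.9 mm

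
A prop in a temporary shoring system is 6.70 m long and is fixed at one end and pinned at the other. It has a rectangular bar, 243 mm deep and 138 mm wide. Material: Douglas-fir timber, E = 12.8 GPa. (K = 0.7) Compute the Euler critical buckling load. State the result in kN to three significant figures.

P_cr ≈ 306 kN

Buckling occurs about the weak axis: I_min = h·b³/12 with b = 138 mm (the shorter side).
I_min = 243×138³/12 = 5.322×10^7 mm⁴
I = 5.322×10^7 mm⁴ = 5.322×10^-5 m⁴
Effective length L_e = K·L = 0.7 × 6.70 = 4.690 m
P_cr = π²EI / L_e² = π² × 12.8×10⁹ × 5.322×10^-5 / 4.690² = 3.057×10^5 N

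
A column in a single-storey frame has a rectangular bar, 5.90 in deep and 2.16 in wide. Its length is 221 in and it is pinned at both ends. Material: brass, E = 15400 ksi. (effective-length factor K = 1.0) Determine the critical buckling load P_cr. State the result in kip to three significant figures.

P_cr ≈ 15.4 kip

Buckling occurs about the weak axis: I_min = h·b³/12 with b = 2.16 in (the shorter side).
I_min = 5.90×2.16³/12 = 4.955 in⁴
Effective length L_e = K·L = 1 × 221 = 221.0 in
P_cr = π²EI / L_e² = π² × 15400×10³ × 4.955 / 221.0² = 1.542×10^4 lb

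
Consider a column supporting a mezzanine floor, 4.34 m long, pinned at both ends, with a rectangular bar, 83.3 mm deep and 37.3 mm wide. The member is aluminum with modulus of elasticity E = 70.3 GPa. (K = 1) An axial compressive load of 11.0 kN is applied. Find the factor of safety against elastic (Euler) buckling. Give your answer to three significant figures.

n ≈ 1.21

Buckling occurs about the weak axis: I_min = h·b³/12 with b = 37.3 mm (the shorter side).
I_min = 83.3×37.3³/12 = 3.602×10^5 mm⁴
I = 3.602×10^5 mm⁴ = 3.602×10^-7 m⁴
Effective length L_e = K·L = 1 × 4.34 = 4.340 m
P_cr = π²EI / L_e² = π² × 70.3×10⁹ × 3.602×10^-7 / 4.340² = 1.327×10^4 N
Factor of safety n = P_cr / P = 13.270 / 11.0 = 1.21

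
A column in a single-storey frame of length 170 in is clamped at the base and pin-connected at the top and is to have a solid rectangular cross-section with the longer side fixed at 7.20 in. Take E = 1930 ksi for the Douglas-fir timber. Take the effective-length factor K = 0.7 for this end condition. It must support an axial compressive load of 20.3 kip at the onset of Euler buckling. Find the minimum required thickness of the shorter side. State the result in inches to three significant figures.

b ≈ 2.93 in

L_e = K·L = 0.7 × 170 = 119.0 in
Required I = P_cr·L_e²/(π²E) = 2.030×10^4 × 119.0² / (π² × 1.93×10^6) = 15.09 in⁴
Rectangle, weak axis: I_min = h·b³/12 with h = 7.20 in fixed  ⇒  b = (12I/h)^(1/3) = 2.93 in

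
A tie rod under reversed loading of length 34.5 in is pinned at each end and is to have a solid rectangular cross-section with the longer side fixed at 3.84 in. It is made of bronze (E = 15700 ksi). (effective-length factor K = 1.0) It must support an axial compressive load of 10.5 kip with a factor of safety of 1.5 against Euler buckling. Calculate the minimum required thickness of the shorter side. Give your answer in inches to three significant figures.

Required P_cr = n·P = 1.5 × 10.5 = 15.75 kip
L_e = K·L = 1 × 34.5 = 34.50 in
Required I = P_cr·L_e²/(π²E) = 1.575×10^4 × 34.50² / (π² × 1.57×10^7) = 0.1210 in⁴
Rectangle, weak axis: I_min = h·b³/12 with h = 3.84 in fixed  ⇒  b = (12I/h)^(1/3) = 0.723 in

b ≈ 0.723 in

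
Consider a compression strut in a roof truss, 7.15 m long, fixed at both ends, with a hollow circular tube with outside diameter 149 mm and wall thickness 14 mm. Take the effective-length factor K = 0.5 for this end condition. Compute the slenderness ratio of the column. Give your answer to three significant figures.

λ ≈ 74.5

Inner diameter d_i = 149 − 2×14 = 121.0 mm
I = π(d_o⁴ − d_i⁴)/64 = π(149⁴ − 121.0⁴)/64 = 1.367×10^7 mm⁴
A = 5.938×10^3 mm²;  r_min = √(I/A) = √(1.367×10^7/5.938×10^3) = 47.99 mm
L_e = K·L = 0.5 × 7.15 m = 3.575 m = 3575.0 mm
λ = L_e / r_min = 3575.0 / 47.99 = 74.5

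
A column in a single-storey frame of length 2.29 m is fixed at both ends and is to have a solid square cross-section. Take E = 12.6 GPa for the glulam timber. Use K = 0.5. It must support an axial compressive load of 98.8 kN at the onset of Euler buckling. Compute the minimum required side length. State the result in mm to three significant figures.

a ≈ 59.5 mm

L_e = K·L = 0.5 × 2.29 = 1.145 m
Required I = P_cr·L_e²/(π²E) = 9.880×10^4 × 1.145² / (π² × 1.26×10^10) = 1.042×10^-6 m⁴
I_req = 1.042×10^6 mm⁴
Solid square: I = a⁴/12  ⇒  a = (12I)^(1/4) = (12×1.042×10^6)^(1/4) = 59.5 mm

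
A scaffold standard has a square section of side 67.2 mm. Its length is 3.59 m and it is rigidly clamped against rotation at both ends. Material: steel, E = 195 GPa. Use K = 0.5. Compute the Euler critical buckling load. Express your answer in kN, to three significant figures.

I = a⁴/12 = 67.2⁴/12 = 1.699×10^6 mm⁴
I = 1.699×10^6 mm⁴ = 1.699×10^-6 m⁴
Effective length L_e = K·L = 0.5 × 3.59 = 1.795 m
P_cr = π²EI / L_e² = π² × 195×10⁹ × 1.699×10^-6 / 1.795² = 1.015×10^6 N

P_cr ≈ 1020 kN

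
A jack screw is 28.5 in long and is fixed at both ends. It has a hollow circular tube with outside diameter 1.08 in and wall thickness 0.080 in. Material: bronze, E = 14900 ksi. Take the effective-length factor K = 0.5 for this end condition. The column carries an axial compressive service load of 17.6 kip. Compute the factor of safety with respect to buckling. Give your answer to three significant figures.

Inner diameter d_i = 1.08 − 2×0.080 = 0.9200 in
I = π(d_o⁴ − d_i⁴)/64 = π(1.08⁴ − 0.9200⁴)/64 = 3.162×10^-2 in⁴
Effective length L_e = K·L = 0.5 × 28.5 = 14.25 in
P_cr = π²EI / L_e² = π² × 14900×10³ × 3.162×10^-2 / 14.25² = 2.290×10^4 lb
Factor of safety n = P_cr / P = 22.897 / 17.6 = 1.30

n ≈ 1.30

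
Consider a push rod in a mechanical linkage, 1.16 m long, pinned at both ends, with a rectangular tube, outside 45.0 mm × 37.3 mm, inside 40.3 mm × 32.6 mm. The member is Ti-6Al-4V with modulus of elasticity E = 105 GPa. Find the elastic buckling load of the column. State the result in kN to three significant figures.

Weak-axis I_min = (h_o·b_o³ − h_i·b_i³)/12 with b_o = 37.3, b_i = 32.60 mm (shorter outer/inner sides).
I_min = (45.0×37.3³ − 40.30×32.60³)/12 = 7.825×10^4 mm⁴
I = 7.825×10^4 mm⁴ = 7.825×10^-8 m⁴
Effective length L_e = K·L = 1 × 1.16 = 1.160 m
P_cr = π²EI / L_e² = π² × 105×10⁹ × 7.825×10^-8 / 1.160² = 6.027×10^4 N

P_cr ≈ 60.3 kN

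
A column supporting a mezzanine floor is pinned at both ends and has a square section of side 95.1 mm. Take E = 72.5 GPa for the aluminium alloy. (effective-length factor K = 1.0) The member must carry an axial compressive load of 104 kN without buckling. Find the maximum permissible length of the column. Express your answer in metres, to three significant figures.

L_max ≈ 6.85 m

I = a⁴/12 = 95.1⁴/12 = 6.816×10^6 mm⁴
I = 6.816×10^-6 m⁴
At the buckling limit P_cr = P = 1.040×10^5 N
From P_cr = π²EI/(K·L)²:  L = (1/K)·√(π²EI/P_cr) = (1/1)·√(π²×7.25×10^10×6.816×10^-6/1.040×10^5)
L = 6.85 m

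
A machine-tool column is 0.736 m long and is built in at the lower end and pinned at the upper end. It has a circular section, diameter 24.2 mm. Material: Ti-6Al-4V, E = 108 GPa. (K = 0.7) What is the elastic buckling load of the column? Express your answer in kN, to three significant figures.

P_cr ≈ 67.6 kN

I = πd⁴/64 = π×24.2⁴/64 = 1.684×10^4 mm⁴
I = 1.684×10^4 mm⁴ = 1.684×10^-8 m⁴
Effective length L_e = K·L = 0.7 × 0.736 = 0.5152 m
P_cr = π²EI / L_e² = π² × 108×10⁹ × 1.684×10^-8 / 0.5152² = 6.761×10^4 N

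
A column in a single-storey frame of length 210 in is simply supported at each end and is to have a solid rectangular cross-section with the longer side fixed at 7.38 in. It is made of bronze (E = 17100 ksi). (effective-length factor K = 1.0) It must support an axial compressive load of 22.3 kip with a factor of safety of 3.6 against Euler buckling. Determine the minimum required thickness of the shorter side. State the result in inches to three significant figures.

b ≈ 3.24 in

Required P_cr = n·P = 3.6 × 22.3 = 80.28 kip
L_e = K·L = 1 × 210 = 210.0 in
Required I = P_cr·L_e²/(π²E) = 8.028×10^4 × 210.0² / (π² × 1.71×10^7) = 20.98 in⁴
Rectangle, weak axis: I_min = h·b³/12 with h = 7.38 in fixed  ⇒  b = (12I/h)^(1/3) = 3.24 in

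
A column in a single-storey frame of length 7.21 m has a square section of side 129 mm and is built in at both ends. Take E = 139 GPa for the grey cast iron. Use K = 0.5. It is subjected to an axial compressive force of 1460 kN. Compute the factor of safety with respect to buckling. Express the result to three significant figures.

n ≈ 1.67

I = a⁴/12 = 129⁴/12 = 2.308×10^7 mm⁴
I = 2.308×10^7 mm⁴ = 2.308×10^-5 m⁴
Effective length L_e = K·L = 0.5 × 7.21 = 3.605 m
P_cr = π²EI / L_e² = π² × 139×10⁹ × 2.308×10^-5 / 3.605² = 2.436×10^6 N
Factor of safety n = P_cr / P = 2436.0 / 1460 = 1.67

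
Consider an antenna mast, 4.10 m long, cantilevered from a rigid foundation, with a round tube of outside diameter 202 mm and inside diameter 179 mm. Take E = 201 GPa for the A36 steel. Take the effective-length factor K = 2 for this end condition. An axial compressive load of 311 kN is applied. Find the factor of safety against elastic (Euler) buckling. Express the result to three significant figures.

n ≈ 2.97

d_o = 202 mm, d_i = 179 mm
I = π(d_o⁴ − d_i⁴)/64 = π(202⁴ − 179.0⁴)/64 = 3.133×10^7 mm⁴
I = 3.133×10^7 mm⁴ = 3.133×10^-5 m⁴
Effective length L_e = K·L = 2 × 4.10 = 8.200 m
P_cr = π²EI / L_e² = π² × 201×10⁹ × 3.133×10^-5 / 8.200² = 9.245×10^5 N
Factor of safety n = P_cr / P = 924.47 / 311 = 2.97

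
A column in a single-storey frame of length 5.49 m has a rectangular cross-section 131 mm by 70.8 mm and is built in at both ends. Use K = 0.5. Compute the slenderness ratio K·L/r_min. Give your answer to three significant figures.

Buckling occurs about the weak axis: I_min = h·b³/12 with b = 70.8 mm (the shorter side).
I_min = 131×70.8³/12 = 3.874×10^6 mm⁴
A = 9.275×10^3 mm²;  r_min = √(I/A) = √(3.874×10^6/9.275×10^3) = 20.44 mm
L_e = K·L = 0.5 × 5.49 m = 2.745 m = 2745.0 mm
λ = L_e / r_min = 2745.0 / 20.44 = 134

λ ≈ 134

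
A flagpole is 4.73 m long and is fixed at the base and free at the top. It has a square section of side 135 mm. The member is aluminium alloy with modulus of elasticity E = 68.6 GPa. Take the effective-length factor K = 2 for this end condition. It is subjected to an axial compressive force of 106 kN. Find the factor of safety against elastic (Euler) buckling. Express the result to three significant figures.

n ≈ 1.98

I = a⁴/12 = 135⁴/12 = 2.768×10^7 mm⁴
I = 2.768×10^7 mm⁴ = 2.768×10^-5 m⁴
Effective length L_e = K·L = 2 × 4.73 = 9.460 m
P_cr = π²EI / L_e² = π² × 68.6×10⁹ × 2.768×10^-5 / 9.460² = 2.094×10^5 N
Factor of safety n = P_cr / P = 209.41 / 106 = 1.98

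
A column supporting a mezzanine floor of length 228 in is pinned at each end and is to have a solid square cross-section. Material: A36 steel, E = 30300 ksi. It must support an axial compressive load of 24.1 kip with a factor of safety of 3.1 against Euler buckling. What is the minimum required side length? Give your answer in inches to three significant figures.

a ≈ 3.53 in

Required P_cr = n·P = 3.1 × 24.1 = 74.71 kip
L_e = K·L = 1 × 228 = 228.0 in
Required I = P_cr·L_e²/(π²E) = 7.471×10^4 × 228.0² / (π² × 3.03×10^7) = 12.99 in⁴
Solid square: I = a⁴/12  ⇒  a = (12I)^(1/4) = (12×12.99)^(1/4) = 3.53 in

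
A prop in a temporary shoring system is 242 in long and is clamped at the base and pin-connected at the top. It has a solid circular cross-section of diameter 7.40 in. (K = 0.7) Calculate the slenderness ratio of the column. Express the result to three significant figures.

λ ≈ 91.6

For a solid circle r = d/4 = 7.40/4 = 1.850 in
L_e = K·L = 0.7 × 242 = 169.4 in
λ = L_e / r_min = 169.40 / 1.850 = 91.6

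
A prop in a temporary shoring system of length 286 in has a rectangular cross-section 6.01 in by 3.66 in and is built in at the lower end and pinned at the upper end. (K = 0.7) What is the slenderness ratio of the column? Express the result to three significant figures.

λ ≈ 189

For a rectangle r_min = b/√12 = 3.66/√12 = 1.057 in
L_e = K·L = 0.7 × 286 = 200.2 in
λ = L_e / r_min = 200.20 / 1.057 = 189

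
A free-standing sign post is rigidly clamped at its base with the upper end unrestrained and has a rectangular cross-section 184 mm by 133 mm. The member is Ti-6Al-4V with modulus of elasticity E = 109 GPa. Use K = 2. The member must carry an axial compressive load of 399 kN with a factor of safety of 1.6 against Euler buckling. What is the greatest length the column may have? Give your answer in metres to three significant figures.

Buckling occurs about the weak axis: I_min = h·b³/12 with b = 133 mm (the shorter side).
I_min = 184×133³/12 = 3.607×10^7 mm⁴
I = 3.607×10^-5 m⁴
Required critical load P_cr = n·P = 1.6 × 399 = 638.4 kN = 6.384×10^5 N
From P_cr = π²EI/(K·L)²:  L = (1/K)·√(π²EI/P_cr) = (1/2)·√(π²×1.09×10^11×3.607×10^-5/6.384×10^5)
L = 3.90 m

L_max ≈ 3.90 m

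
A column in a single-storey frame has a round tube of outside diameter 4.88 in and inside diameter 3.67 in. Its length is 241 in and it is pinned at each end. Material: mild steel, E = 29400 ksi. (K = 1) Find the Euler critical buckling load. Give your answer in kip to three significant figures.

d_o = 4.88 in, d_i = 3.67 in
I = π(d_o⁴ − d_i⁴)/64 = π(4.88⁴ − 3.670⁴)/64 = 18.93 in⁴
Effective length L_e = K·L = 1 × 241 = 241.0 in
P_cr = π²EI / L_e² = π² × 29400×10³ × 18.93 / 241.0² = 9.459×10^4 lb

P_cr ≈ 94.6 kip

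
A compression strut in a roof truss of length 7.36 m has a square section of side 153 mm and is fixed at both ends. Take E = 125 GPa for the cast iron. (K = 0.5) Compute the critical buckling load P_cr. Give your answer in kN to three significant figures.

P_cr ≈ 4160 kN

I = a⁴/12 = 153⁴/12 = 4.567×10^7 mm⁴
I = 4.567×10^7 mm⁴ = 4.567×10^-5 m⁴
Effective length L_e = K·L = 0.5 × 7.36 = 3.680 m
P_cr = π²EI / L_e² = π² × 125×10⁹ × 4.567×10^-5 / 3.680² = 4.160×10^6 N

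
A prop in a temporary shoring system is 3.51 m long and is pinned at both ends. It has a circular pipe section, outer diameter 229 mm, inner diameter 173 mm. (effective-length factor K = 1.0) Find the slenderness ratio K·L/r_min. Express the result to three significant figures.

d_o = 229 mm, d_i = 173 mm
I = π(d_o⁴ − d_i⁴)/64 = π(229⁴ − 173.0⁴)/64 = 9.102×10^7 mm⁴
A = 1.768×10^4 mm²;  r_min = √(I/A) = √(9.102×10^7/1.768×10^4) = 71.75 mm
L_e = K·L = 1 × 3.51 m = 3.510 m = 3510.0 mm
λ = L_e / r_min = 3510.0 / 71.75 = 48.9

λ ≈ 48.9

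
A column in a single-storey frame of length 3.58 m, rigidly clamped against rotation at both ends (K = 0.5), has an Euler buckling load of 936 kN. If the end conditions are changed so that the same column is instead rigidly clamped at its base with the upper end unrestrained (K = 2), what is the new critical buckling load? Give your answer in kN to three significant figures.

P_cr ∝ 1/K², so P_cr,new = P_cr,old × (K_old/K_new)² = 936 × (0.5/2)²
= 936 × 0.06250 = 58.5 kN

P_cr ≈ 58.5 kN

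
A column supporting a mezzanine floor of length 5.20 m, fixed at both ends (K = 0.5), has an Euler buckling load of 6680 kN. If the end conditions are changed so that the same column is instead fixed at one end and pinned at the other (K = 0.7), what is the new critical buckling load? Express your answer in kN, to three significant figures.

P_cr ∝ 1/K², so P_cr,new = P_cr,old × (K_old/K_new)² = 6680 × (0.5/0.7)²
= 6680 × 0.5102 = 3410 kN

P_cr ≈ 3410 kN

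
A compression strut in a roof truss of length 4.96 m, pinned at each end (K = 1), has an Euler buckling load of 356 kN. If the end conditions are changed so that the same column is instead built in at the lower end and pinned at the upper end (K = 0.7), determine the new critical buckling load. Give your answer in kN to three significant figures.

P_cr ∝ 1/K², so P_cr,new = P_cr,old × (K_old/K_new)² = 356 × (1/0.7)²
= 356 × 2.041 = 727 kN

P_cr ≈ 727 kN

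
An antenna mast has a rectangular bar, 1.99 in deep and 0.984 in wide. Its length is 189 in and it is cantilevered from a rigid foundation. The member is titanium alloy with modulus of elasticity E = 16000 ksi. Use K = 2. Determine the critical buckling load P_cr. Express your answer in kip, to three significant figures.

Buckling occurs about the weak axis: I_min = h·b³/12 with b = 0.984 in (the shorter side).
I_min = 1.99×0.984³/12 = 0.1580 in⁴
Effective length L_e = K·L = 2 × 189 = 378.0 in
P_cr = π²EI / L_e² = π² × 16000×10³ × 0.1580 / 378.0² = 174.6 lb

P_cr ≈ 0.175 kip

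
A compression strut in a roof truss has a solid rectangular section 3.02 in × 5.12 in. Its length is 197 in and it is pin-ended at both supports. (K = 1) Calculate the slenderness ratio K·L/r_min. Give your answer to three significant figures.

For a rectangle r_min = b/√12 = 3.02/√12 = 0.8718 in
L_e = K·L = 1 × 197 = 197.0 in
λ = L_e / r_min = 197.00 / 0.8718 = 226

λ ≈ 226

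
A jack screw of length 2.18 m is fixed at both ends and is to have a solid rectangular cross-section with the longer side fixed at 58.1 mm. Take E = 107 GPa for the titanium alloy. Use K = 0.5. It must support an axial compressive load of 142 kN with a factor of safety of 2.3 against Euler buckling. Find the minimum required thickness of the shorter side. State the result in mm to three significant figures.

Required P_cr = n·P = 2.3 × 142 = 326.6 kN
L_e = K·L = 0.5 × 2.18 = 1.090 m
Required I = P_cr·L_e²/(π²E) = 3.266×10^5 × 1.090² / (π² × 1.07×10^11) = 3.674×10^-7 m⁴
I_req = 3.674×10^5 mm⁴
Rectangle, weak axis: I_min = h·b³/12 with h = 58.1 mm fixed  ⇒  b = (12I/h)^(1/3) = 42.3 mm

b ≈ 42.3 mm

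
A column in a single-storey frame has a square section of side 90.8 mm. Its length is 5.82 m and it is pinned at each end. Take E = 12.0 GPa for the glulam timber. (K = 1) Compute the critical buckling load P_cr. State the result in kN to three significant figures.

I = a⁴/12 = 90.8⁴/12 = 5.665×10^6 mm⁴
I = 5.665×10^6 mm⁴ = 5.665×10^-6 m⁴
Effective length L_e = K·L = 1 × 5.82 = 5.820 m
P_cr = π²EI / L_e² = π² × 12.0×10⁹ × 5.665×10^-6 / 5.820² = 1.981×10^4 N

P_cr ≈ 19.8 kN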